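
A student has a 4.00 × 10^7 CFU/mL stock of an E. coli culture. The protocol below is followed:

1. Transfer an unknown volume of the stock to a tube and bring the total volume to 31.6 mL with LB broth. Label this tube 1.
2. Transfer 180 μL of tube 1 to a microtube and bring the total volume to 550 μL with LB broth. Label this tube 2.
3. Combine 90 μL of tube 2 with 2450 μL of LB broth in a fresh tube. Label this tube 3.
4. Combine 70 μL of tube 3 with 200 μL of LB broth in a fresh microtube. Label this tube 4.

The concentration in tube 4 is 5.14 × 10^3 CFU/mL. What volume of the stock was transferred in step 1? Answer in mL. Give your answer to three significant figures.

Step 1: v brought to 31.6 mL → factor = 31.6 mL/v
Step 2: 180 μL brought to 550 μL → factor 550/180 = 3.0556
Step 3: 90 μL + 2450 μL = 2540 μL total → factor 2540/90 = 28.222
Step 4: 70 μL + 200 μL = 270 μL total → factor 270/70 = 3.8571
Product of known-step factors = 332.62
Overall factor = 4.00 × 10^7 CFU/mL / (5.14 × 10^3 CFU/mL) = 7782.1
Step-1 factor = 7782.1 / 332.62 = 23.396
v = 31.6 mL / 23.396 = 1.35 mL

1.35 mL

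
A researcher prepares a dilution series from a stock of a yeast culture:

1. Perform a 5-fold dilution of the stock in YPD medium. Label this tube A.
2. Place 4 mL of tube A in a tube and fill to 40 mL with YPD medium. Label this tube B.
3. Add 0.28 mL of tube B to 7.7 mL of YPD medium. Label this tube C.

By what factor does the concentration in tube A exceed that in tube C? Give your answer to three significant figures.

285

Step 1: 5-fold → factor 5
Step 2: 4 mL brought to 40 mL → factor 40/4 = 10
Step 3: 0.28 mL + 7.7 mL = 7.98 mL total → factor 7.98/0.28 = 28.5
Dilution factor to tube A = 5; to tube C = 1425
[tube A]/[tube C] = (factor to tube C)/(factor to tube A) = 1425/5 = 285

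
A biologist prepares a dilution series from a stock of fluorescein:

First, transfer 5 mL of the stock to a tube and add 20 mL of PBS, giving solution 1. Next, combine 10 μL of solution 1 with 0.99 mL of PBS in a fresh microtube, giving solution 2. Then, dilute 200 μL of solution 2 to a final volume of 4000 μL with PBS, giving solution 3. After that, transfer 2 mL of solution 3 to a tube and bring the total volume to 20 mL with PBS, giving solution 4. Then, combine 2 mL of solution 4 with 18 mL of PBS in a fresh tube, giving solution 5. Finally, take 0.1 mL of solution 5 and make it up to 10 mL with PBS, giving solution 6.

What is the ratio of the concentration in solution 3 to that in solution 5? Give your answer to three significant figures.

Step 1: 5 mL + 20 mL = 25 mL total → factor 25/5 = 5
Step 2: 10 μL + 0.99 mL = 1000 μL total → factor 1000/10 = 100
Step 3: 200 μL brought to 4000 μL → factor 4000/200 = 20
Step 4: 2 mL brought to 20 mL → factor 20/2 = 10
Step 5: 2 mL + 18 mL = 20 mL total → factor 20/2 = 10
Dilution factor to solution 3 = 10000; to solution 5 = 1 × 10^6
[solution 3]/[solution 5] = (factor to solution 5)/(factor to solution 3) = 1 × 10^6/10000 = 100

100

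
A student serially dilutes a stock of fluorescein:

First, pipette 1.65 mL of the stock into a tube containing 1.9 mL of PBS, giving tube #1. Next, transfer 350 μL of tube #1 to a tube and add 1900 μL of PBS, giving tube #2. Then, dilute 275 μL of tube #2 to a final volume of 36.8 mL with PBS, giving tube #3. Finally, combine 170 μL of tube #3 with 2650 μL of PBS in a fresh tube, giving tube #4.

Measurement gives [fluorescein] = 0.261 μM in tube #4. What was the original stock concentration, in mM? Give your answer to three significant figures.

Step 1: 1.65 mL + 1.9 mL = 3.55 mL total → factor 3.55/1.65 = 2.1515
Step 2: 350 μL + 1900 μL = 2250 μL total → factor 2250/350 = 6.4286
Step 3: 275 μL brought to 36.8 mL → factor 36800/275 = 133.82
Step 4: 170 μL + 2650 μL = 2820 μL total → factor 2820/170 = 16.588
Overall dilution factor = 2.1515 × 6.4286 × 133.82 × 16.588 = 30703
Stock = 0.261 μM × 30703 = 8013 μM = 8.01 mM

8.01 mM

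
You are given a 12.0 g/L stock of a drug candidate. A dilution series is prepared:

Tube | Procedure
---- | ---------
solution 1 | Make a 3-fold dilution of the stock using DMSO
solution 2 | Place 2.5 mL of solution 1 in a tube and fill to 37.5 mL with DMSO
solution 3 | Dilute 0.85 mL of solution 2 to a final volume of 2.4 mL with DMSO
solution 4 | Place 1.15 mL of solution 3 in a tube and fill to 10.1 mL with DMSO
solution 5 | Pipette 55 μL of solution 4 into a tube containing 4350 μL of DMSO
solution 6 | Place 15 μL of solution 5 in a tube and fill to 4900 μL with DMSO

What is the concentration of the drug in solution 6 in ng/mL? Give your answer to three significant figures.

Step 1: 3-fold → factor 3
Step 2: 2.5 mL brought to 37.5 mL → factor 37.5/2.5 = 15
Step 3: 0.85 mL brought to 2.4 mL → factor 2.4/0.85 = 2.8235
Step 4: 1.15 mL brought to 10.1 mL → factor 10.1/1.15 = 8.7826
Step 5: 55 μL + 4350 μL = 4405 μL total → factor 4405/55 = 80.091
Step 6: 15 μL brought to 4900 μL → factor 4900/15 = 326.67
Overall dilution factor = 3 × 15 × 2.8235 × 8.7826 × 80.091 × 326.67 = 2.9196 × 10^7
Final = 12.0 g/L / 2.9196 × 10^7 = 4.110 × 10^-7 g/L = 0.411 ng/mL

0.411 ng/mL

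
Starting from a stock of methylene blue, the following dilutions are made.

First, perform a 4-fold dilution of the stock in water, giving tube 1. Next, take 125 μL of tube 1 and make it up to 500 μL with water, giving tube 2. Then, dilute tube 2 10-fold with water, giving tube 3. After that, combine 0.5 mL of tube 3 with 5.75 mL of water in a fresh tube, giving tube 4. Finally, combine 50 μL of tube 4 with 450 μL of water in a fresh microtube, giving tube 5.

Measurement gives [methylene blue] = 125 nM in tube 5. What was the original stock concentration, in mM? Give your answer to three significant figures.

2.50 mM

Step 1: 4-fold → factor 4
Step 2: 125 μL brought to 500 μL → factor 500/125 = 4
Step 3: 10-fold → factor 10
Step 4: 0.5 mL + 5.75 mL = 6.25 mL total → factor 6.25/0.5 = 12.5
Step 5: 50 μL + 450 μL = 500 μL total → factor 500/50 = 10
Overall dilution factor = 4 × 4 × 10 × 12.5 × 10 = 20000
Stock = 125 nM × 20000 = 2.500 × 10^6 nM = 2.50 mM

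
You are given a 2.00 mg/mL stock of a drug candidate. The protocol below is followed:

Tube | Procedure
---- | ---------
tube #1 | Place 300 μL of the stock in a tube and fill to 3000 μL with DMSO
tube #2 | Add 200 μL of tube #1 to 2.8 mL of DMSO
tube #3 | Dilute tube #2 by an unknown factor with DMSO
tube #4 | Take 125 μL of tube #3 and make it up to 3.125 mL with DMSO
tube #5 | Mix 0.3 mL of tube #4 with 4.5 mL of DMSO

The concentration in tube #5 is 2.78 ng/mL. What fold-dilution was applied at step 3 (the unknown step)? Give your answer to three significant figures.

Step 1: 300 μL brought to 3000 μL → factor 3000/300 = 10
Step 2: 200 μL + 2.8 mL = 3000 μL total → factor 3000/200 = 15
Step 3: unknown factor x
Step 4: 125 μL brought to 3.125 mL → factor 3125/125 = 25
Step 5: 0.3 mL + 4.5 mL = 4.8 mL total → factor 4.8/0.3 = 16
Product of known-step factors = 60000
Overall factor = 2.00 mg/mL / (2.78 ng/mL) = 7.1942 × 10^5
x = 7.1942 × 10^5 / 60000 = 12.0

12.0-fold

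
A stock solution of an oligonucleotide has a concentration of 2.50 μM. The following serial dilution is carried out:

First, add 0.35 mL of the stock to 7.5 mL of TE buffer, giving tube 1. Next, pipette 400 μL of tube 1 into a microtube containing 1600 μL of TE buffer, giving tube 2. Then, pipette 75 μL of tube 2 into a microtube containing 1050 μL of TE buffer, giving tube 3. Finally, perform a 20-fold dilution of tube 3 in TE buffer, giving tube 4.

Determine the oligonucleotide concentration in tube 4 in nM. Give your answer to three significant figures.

Step 1: 0.35 mL + 7.5 mL = 7.85 mL total → factor 7.85/0.35 = 22.429
Step 2: 400 μL + 1600 μL = 2000 μL total → factor 2000/400 = 5
Step 3: 75 μL + 1050 μL = 1125 μL total → factor 1125/75 = 15
Step 4: 20-fold → factor 20
Overall dilution factor = 22.429 × 5 × 15 × 20 = 33643
Final = 2.50 μM / 33643 = 7.431 × 10^-5 μM = 0.0743 nM

0.0743 nM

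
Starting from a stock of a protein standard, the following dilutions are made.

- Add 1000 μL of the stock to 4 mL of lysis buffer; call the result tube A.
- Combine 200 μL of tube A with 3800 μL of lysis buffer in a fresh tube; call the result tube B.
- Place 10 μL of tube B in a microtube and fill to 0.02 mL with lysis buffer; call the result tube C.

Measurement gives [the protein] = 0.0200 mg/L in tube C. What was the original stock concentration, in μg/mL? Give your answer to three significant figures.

Step 1: 1000 μL + 4 mL = 5000 μL total → factor 5000/1000 = 5
Step 2: 200 μL + 3800 μL = 4000 μL total → factor 4000/200 = 20
Step 3: 10 μL brought to 0.02 mL → factor 20/10 = 2
Overall dilution factor = 5 × 20 × 2 = 200
Stock = 0.0200 mg/L × 200 = 4.000 mg/L = 4.00 μg/mL

4.00 μg/mL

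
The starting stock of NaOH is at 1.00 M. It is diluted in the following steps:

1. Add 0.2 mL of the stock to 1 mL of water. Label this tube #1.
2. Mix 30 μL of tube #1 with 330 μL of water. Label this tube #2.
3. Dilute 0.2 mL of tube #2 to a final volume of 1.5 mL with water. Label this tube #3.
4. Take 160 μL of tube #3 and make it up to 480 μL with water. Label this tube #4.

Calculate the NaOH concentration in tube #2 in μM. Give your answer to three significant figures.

1.39 × 10^4 μM

Step 1: 0.2 mL + 1 mL = 1.2 mL total → factor 1.2/0.2 = 6
Step 2: 30 μL + 330 μL = 360 μL total → factor 360/30 = 12
Dilution factor through tube #2 = 6 × 12 = 72
[tube #2] = 1.00 M / 72 = 0.01389 M = 1.39 × 10^4 μM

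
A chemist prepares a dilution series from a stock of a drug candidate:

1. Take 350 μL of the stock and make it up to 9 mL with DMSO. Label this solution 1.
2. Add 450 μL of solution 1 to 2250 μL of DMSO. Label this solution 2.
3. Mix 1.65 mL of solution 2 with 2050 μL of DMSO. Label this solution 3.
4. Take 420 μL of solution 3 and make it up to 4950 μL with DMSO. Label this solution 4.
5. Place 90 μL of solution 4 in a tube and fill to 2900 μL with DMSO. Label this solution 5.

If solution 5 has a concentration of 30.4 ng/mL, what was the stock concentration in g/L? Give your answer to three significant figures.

3.99 g/L

Step 1: 350 μL brought to 9 mL → factor 9000/350 = 25.714
Step 2: 450 μL + 2250 μL = 2700 μL total → factor 2700/450 = 6
Step 3: 1.65 mL + 2050 μL = 3.7 mL total → factor 3.7/1.65 = 2.2424
Step 4: 420 μL brought to 4950 μL → factor 4950/420 = 11.786
Step 5: 90 μL brought to 2900 μL → factor 2900/90 = 32.222
Overall dilution factor = 25.714 × 6 × 2.2424 × 11.786 × 32.222 = 1.3139 × 10^5
Stock = 30.4 ng/mL × 1.3139 × 10^5 = 3.994 × 10^6 ng/mL = 3.99 g/L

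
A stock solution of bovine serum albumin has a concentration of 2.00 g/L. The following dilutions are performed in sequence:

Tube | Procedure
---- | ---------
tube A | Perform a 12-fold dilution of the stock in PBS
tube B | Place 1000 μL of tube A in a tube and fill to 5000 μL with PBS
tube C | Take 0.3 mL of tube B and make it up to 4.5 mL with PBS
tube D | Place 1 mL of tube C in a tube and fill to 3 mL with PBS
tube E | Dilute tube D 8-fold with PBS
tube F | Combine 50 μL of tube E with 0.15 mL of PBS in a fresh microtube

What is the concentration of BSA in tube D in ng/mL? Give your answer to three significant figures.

Step 1: 12-fold → factor 12
Step 2: 1000 μL brought to 5000 μL → factor 5000/1000 = 5
Step 3: 0.3 mL brought to 4.5 mL → factor 4.5/0.3 = 15
Step 4: 1 mL brought to 3 mL → factor 3/1 = 3
Dilution factor through tube D = 12 × 5 × 15 × 3 = 2700
[tube D] = 2.00 g/L / 2700 = 0.0007407 g/L = 741 ng/mL

741 ng/mL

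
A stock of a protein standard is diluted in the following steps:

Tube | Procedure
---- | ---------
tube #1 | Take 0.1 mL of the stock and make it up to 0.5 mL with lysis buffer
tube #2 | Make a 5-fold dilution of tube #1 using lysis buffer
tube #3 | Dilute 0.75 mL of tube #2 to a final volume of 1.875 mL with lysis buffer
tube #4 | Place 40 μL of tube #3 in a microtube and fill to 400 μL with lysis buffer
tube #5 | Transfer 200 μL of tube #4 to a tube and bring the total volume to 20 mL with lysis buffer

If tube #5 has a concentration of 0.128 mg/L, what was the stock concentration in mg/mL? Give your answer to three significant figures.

8.00 mg/mL

Step 1: 0.1 mL brought to 0.5 mL → factor 0.5/0.1 = 5
Step 2: 5-fold → factor 5
Step 3: 0.75 mL brought to 1.875 mL → factor 1.875/0.75 = 2.5
Step 4: 40 μL brought to 400 μL → factor 400/40 = 10
Step 5: 200 μL brought to 20 mL → factor 20000/200 = 100
Overall dilution factor = 5 × 5 × 2.5 × 10 × 100 = 62500
Stock = 0.128 mg/L × 62500 = 8000 mg/L = 8.00 mg/mL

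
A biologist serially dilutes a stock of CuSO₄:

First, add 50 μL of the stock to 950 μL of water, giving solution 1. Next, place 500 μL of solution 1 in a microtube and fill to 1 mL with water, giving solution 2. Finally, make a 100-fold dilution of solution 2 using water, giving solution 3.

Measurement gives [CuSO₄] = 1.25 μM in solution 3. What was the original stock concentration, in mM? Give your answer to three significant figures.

Step 1: 50 μL + 950 μL = 1000 μL total → factor 1000/50 = 20
Step 2: 500 μL brought to 1 mL → factor 1000/500 = 2
Step 3: 100-fold → factor 100
Overall dilution factor = 20 × 2 × 100 = 4000
Stock = 1.25 μM × 4000 = 5000 μM = 5.00 mM

5.00 mM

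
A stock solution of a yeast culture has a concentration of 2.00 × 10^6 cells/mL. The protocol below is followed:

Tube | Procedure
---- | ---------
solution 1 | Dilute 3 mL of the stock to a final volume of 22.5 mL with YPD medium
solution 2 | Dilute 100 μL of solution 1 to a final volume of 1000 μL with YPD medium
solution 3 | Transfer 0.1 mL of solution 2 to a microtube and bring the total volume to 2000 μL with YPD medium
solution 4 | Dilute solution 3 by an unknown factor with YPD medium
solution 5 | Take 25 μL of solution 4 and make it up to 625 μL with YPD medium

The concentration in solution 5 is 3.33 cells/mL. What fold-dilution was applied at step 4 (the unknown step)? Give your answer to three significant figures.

16.0-fold

Step 1: 3 mL brought to 22.5 mL → factor 22.5/3 = 7.5
Step 2: 100 μL brought to 1000 μL → factor 1000/100 = 10
Step 3: 0.1 mL brought to 2000 μL → factor 2/0.1 = 20
Step 4: unknown factor x
Step 5: 25 μL brought to 625 μL → factor 625/25 = 25
Product of known-step factors = 37500
Overall factor = 2.00 × 10^6 cells/mL / (3.33 cells/mL) = 6.006 × 10^5
x = 6.006 × 10^5 / 37500 = 16.0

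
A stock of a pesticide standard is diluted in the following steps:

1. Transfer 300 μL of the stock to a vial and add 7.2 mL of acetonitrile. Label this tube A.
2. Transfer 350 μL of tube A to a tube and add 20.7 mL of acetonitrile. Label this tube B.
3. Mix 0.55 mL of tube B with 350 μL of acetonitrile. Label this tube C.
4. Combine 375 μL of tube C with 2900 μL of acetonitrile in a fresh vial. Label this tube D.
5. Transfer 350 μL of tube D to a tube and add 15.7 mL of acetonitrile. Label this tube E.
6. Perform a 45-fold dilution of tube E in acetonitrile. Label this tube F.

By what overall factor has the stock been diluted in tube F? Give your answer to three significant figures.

4.43 × 10^7

Step 1: 300 μL + 7.2 mL = 7500 μL total → factor 7500/300 = 25
Step 2: 350 μL + 20.7 mL = 21050 μL total → factor 21050/350 = 60.143
Step 3: 0.55 mL + 350 μL = 0.9 mL total → factor 0.9/0.55 = 1.6364
Step 4: 375 μL + 2900 μL = 3275 μL total → factor 3275/375 = 8.7333
Step 5: 350 μL + 15.7 mL = 16050 μL total → factor 16050/350 = 45.857
Step 6: 45-fold → factor 45
Overall dilution factor = 25 × 60.143 × 1.6364 × 8.7333 × 45.857 × 45 = 4.4341 × 10^7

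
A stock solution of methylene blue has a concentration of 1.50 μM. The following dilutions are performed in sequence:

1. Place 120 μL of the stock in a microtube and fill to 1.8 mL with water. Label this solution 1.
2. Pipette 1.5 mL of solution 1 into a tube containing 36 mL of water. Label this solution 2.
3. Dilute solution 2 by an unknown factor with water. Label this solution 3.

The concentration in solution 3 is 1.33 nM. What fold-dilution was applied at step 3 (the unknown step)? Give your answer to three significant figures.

Step 1: 120 μL brought to 1.8 mL → factor 1800/120 = 15
Step 2: 1.5 mL + 36 mL = 37.5 mL total → factor 37.5/1.5 = 25
Step 3: unknown factor x
Product of known-step factors = 375
Overall factor = 1.50 μM / (1.33 nM) = 1127.8
x = 1127.8 / 375 = 3.01

3.01-fold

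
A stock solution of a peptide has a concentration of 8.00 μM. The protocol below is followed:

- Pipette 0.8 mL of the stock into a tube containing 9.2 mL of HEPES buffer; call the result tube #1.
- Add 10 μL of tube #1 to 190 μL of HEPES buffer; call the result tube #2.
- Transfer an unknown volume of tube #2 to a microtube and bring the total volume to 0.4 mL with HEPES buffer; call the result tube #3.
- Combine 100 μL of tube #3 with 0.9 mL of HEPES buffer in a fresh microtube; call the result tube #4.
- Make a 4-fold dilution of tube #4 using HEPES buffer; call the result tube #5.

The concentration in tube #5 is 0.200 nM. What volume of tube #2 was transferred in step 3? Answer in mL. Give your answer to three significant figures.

0.100 mL

Step 1: 0.8 mL + 9.2 mL = 10 mL total → factor 10/0.8 = 12.5
Step 2: 10 μL + 190 μL = 200 μL total → factor 200/10 = 20
Step 3: v brought to 0.4 mL → factor = 0.4 mL/v
Step 4: 100 μL + 0.9 mL = 1000 μL total → factor 1000/100 = 10
Step 5: 4-fold → factor 4
Product of known-step factors = 10000
Overall factor = 8.00 μM / (0.200 nM) = 40000
Step-3 factor = 40000 / 10000 = 4
v = 0.4 mL / 4 = 0.100 mL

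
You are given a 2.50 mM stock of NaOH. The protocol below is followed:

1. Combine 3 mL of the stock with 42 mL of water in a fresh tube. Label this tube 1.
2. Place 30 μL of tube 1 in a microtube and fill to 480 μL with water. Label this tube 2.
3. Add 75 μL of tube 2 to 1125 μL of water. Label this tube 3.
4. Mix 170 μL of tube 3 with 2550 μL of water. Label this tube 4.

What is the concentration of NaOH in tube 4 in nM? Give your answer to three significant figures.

Step 1: 3 mL + 42 mL = 45 mL total → factor 45/3 = 15
Step 2: 30 μL brought to 480 μL → factor 480/30 = 16
Step 3: 75 μL + 1125 μL = 1200 μL total → factor 1200/75 = 16
Step 4: 170 μL + 2550 μL = 2720 μL total → factor 2720/170 = 16
Overall dilution factor = 15 × 16 × 16 × 16 = 61440
Final = 2.50 mM / 61440 = 4.069 × 10^-5 mM = 40.7 nM

40.7 nM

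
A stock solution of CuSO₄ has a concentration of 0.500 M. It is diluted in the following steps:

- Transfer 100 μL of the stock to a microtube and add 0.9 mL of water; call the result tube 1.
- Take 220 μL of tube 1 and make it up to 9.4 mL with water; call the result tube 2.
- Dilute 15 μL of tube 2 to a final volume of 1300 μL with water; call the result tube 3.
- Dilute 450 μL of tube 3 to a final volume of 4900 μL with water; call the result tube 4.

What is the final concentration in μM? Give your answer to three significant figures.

Step 1: 100 μL + 0.9 mL = 1000 μL total → factor 1000/100 = 10
Step 2: 220 μL brought to 9.4 mL → factor 9400/220 = 42.727
Step 3: 15 μL brought to 1300 μL → factor 1300/15 = 86.667
Step 4: 450 μL brought to 4900 μL → factor 4900/450 = 10.889
Overall dilution factor = 10 × 42.727 × 86.667 × 10.889 = 4.0322 × 10^5
Final = 0.500 M / 4.0322 × 10^5 = 1.240 × 10^-6 M = 1.24 μM

1.24 μM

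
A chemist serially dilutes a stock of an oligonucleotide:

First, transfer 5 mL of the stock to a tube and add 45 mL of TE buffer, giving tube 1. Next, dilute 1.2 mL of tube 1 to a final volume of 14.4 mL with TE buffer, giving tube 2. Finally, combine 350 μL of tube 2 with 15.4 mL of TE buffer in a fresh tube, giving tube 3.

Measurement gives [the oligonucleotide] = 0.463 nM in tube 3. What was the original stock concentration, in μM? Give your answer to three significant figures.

Step 1: 5 mL + 45 mL = 50 mL total → factor 50/5 = 10
Step 2: 1.2 mL brought to 14.4 mL → factor 14.4/1.2 = 12
Step 3: 350 μL + 15.4 mL = 15750 μL total → factor 15750/350 = 45
Overall dilution factor = 10 × 12 × 45 = 5400
Stock = 0.463 nM × 5400 = 2500 nM = 2.50 μM

2.50 μM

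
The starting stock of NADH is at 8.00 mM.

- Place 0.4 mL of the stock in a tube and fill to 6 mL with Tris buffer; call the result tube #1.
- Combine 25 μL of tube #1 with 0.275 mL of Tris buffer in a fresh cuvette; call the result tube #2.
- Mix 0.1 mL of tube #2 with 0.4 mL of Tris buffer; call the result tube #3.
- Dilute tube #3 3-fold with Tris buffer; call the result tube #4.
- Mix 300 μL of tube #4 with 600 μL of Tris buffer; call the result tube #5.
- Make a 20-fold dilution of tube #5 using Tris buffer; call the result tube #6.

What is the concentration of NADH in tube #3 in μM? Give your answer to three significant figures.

Step 1: 0.4 mL brought to 6 mL → factor 6/0.4 = 15
Step 2: 25 μL + 0.275 mL = 300 μL total → factor 300/25 = 12
Step 3: 0.1 mL + 0.4 mL = 0.5 mL total → factor 0.5/0.1 = 5
Dilution factor through tube #3 = 15 × 12 × 5 = 900
[tube #3] = 8.00 mM / 900 = 0.008889 mM = 8.89 μM

8.89 μM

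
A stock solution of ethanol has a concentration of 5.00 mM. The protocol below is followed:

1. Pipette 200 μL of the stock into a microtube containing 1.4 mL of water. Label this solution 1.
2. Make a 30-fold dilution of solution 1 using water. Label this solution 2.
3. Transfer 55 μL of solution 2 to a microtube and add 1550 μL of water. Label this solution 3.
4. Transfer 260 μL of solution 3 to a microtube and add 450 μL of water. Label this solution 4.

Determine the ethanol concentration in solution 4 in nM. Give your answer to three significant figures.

Step 1: 200 μL + 1.4 mL = 1600 μL total → factor 1600/200 = 8
Step 2: 30-fold → factor 30
Step 3: 55 μL + 1550 μL = 1605 μL total → factor 1605/55 = 29.182
Step 4: 260 μL + 450 μL = 710 μL total → factor 710/260 = 2.7308
Overall dilution factor = 8 × 30 × 29.182 × 2.7308 = 19125
Final = 5.00 mM / 19125 = 0.0002614 mM = 261 nM

261 nM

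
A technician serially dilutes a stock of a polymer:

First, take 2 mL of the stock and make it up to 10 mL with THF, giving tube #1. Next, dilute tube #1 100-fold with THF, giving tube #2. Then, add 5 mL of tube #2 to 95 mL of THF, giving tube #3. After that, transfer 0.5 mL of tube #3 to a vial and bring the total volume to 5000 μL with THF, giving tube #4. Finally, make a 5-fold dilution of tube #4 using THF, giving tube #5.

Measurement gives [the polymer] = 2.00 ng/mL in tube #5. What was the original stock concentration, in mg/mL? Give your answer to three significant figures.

1.00 mg/mL

Step 1: 2 mL brought to 10 mL → factor 10/2 = 5
Step 2: 100-fold → factor 100
Step 3: 5 mL + 95 mL = 100 mL total → factor 100/5 = 20
Step 4: 0.5 mL brought to 5000 μL → factor 5/0.5 = 10
Step 5: 5-fold → factor 5
Overall dilution factor = 5 × 100 × 20 × 10 × 5 = 5 × 10^5
Stock = 2.00 ng/mL × 5 × 10^5 = 1.000 × 10^6 ng/mL = 1.00 mg/mL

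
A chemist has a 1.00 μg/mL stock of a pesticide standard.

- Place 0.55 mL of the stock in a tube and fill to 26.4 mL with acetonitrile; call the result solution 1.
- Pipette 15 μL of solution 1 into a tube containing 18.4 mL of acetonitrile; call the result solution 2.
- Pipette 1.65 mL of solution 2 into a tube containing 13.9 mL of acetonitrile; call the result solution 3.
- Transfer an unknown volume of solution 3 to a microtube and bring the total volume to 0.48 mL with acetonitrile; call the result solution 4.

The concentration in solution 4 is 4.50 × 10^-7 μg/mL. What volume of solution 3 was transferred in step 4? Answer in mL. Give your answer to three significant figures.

0.120 mL

Step 1: 0.55 mL brought to 26.4 mL → factor 26.4/0.55 = 48
Step 2: 15 μL + 18.4 mL = 18415 μL total → factor 18415/15 = 1227.7
Step 3: 1.65 mL + 13.9 mL = 15.55 mL total → factor 15.55/1.65 = 9.4242
Step 4: v brought to 0.48 mL → factor = 0.48 mL/v
Product of known-step factors = 5.5535 × 10^5
Overall factor = 1.00 μg/mL / (4.50 × 10^-7 μg/mL) = 2.2222 × 10^6
Step-4 factor = 2.2222 × 10^6 / 5.5535 × 10^5 = 4.0015
v = 0.48 mL / 4.0015 = 0.120 mL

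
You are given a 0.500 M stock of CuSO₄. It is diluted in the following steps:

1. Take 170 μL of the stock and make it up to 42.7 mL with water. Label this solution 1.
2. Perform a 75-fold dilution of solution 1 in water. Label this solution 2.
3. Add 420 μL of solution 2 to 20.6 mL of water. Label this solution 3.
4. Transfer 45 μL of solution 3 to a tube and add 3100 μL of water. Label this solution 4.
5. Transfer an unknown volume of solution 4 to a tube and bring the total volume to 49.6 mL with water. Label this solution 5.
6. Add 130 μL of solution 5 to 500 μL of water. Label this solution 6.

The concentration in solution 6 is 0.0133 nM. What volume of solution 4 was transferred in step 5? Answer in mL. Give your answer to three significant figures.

0.421 mL

Step 1: 170 μL brought to 42.7 mL → factor 42700/170 = 251.18
Step 2: 75-fold → factor 75
Step 3: 420 μL + 20.6 mL = 21020 μL total → factor 21020/420 = 50.048
Step 4: 45 μL + 3100 μL = 3145 μL total → factor 3145/45 = 69.889
Step 5: v brought to 49.6 mL → factor = 49.6 mL/v
Step 6: 130 μL + 500 μL = 630 μL total → factor 630/130 = 4.8462
Product of known-step factors = 3.1932 × 10^8
Overall factor = 0.500 M / (0.0133 nM) = 3.7594 × 10^10
Step-5 factor = 3.7594 × 10^10 / 3.1932 × 10^8 = 117.73
v = 49.6 mL / 117.73 = 0.421 mL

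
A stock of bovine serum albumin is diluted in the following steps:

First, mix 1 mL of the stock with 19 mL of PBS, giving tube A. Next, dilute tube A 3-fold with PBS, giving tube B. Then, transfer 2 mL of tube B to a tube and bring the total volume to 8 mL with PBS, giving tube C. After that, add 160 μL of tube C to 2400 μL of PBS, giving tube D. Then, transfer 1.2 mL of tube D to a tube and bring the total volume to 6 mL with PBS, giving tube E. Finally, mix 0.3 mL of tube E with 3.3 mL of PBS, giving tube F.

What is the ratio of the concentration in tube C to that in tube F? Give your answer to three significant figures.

Step 1: 1 mL + 19 mL = 20 mL total → factor 20/1 = 20
Step 2: 3-fold → factor 3
Step 3: 2 mL brought to 8 mL → factor 8/2 = 4
Step 4: 160 μL + 2400 μL = 2560 μL total → factor 2560/160 = 16
Step 5: 1.2 mL brought to 6 mL → factor 6/1.2 = 5
Step 6: 0.3 mL + 3.3 mL = 3.6 mL total → factor 3.6/0.3 = 12
Dilution factor to tube C = 240; to tube F = 2.304 × 10^5
[tube C]/[tube F] = (factor to tube F)/(factor to tube C) = 2.304 × 10^5/240 = 960

960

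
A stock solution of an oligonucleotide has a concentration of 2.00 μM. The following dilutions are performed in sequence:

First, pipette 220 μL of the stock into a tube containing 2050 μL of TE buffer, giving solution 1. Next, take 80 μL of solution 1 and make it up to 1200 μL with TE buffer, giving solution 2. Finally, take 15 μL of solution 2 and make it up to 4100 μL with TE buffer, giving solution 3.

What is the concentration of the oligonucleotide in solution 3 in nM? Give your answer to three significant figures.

Step 1: 220 μL + 2050 μL = 2270 μL total → factor 2270/220 = 10.318
Step 2: 80 μL brought to 1200 μL → factor 1200/80 = 15
Step 3: 15 μL brought to 4100 μL → factor 4100/15 = 273.33
Overall dilution factor = 10.318 × 15 × 273.33 = 42305
Final = 2.00 μM / 42305 = 4.728 × 10^-5 μM = 0.0473 nM

0.0473 nM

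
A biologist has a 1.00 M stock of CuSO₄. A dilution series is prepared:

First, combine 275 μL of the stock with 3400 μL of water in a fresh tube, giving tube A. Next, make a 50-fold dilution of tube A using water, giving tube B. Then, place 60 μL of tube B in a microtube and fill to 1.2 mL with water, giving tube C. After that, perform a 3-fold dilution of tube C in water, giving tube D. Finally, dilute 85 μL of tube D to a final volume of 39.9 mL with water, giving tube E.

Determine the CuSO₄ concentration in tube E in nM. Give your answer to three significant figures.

Step 1: 275 μL + 3400 μL = 3675 μL total → factor 3675/275 = 13.364
Step 2: 50-fold → factor 50
Step 3: 60 μL brought to 1.2 mL → factor 1200/60 = 20
Step 4: 3-fold → factor 3
Step 5: 85 μL brought to 39.9 mL → factor 39900/85 = 469.41
Overall dilution factor = 13.364 × 50 × 20 × 3 × 469.41 = 1.8819 × 10^7
Final = 1.00 M / 1.8819 × 10^7 = 5.314 × 10^-8 M = 53.1 nM

53.1 nM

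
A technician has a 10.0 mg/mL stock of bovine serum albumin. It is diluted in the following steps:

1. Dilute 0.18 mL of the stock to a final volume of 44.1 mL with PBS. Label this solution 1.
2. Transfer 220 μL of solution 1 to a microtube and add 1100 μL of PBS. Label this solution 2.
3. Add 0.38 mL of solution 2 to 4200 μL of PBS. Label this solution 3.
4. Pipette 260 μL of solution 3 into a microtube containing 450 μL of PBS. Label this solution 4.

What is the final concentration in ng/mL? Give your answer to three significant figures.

207 ng/mL

Step 1: 0.18 mL brought to 44.1 mL → factor 44.1/0.18 = 245
Step 2: 220 μL + 1100 μL = 1320 μL total → factor 1320/220 = 6
Step 3: 0.38 mL + 4200 μL = 4.58 mL total → factor 4.58/0.38 = 12.053
Step 4: 260 μL + 450 μL = 710 μL total → factor 710/260 = 2.7308
Overall dilution factor = 245 × 6 × 12.053 × 2.7308 = 48382
Final = 10.0 mg/mL / 48382 = 0.0002067 mg/mL = 207 ng/mL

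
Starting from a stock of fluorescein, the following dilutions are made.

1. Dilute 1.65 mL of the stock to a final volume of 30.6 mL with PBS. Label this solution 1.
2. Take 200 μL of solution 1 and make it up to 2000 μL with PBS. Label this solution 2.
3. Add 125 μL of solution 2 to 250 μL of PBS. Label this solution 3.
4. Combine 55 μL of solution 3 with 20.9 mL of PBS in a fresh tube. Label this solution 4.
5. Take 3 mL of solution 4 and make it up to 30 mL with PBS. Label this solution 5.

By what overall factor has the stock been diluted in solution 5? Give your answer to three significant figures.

Step 1: 1.65 mL brought to 30.6 mL → factor 30.6/1.65 = 18.545
Step 2: 200 μL brought to 2000 μL → factor 2000/200 = 10
Step 3: 125 μL + 250 μL = 375 μL total → factor 375/125 = 3
Step 4: 55 μL + 20.9 mL = 20955 μL total → factor 20955/55 = 381
Step 5: 3 mL brought to 30 mL → factor 30/3 = 10
Overall dilution factor = 18.545 × 10 × 3 × 381 × 10 = 2.1197 × 10^6

2.12 × 10^6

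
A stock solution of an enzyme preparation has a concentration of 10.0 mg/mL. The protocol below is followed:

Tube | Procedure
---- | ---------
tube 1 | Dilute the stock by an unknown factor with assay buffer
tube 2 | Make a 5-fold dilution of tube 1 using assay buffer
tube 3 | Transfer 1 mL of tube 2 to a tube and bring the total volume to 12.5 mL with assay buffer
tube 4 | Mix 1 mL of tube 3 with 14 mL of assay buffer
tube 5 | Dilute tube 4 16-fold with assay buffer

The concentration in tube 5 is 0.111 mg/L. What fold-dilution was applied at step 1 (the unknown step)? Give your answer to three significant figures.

6.01-fold

Step 1: unknown factor x
Step 2: 5-fold → factor 5
Step 3: 1 mL brought to 12.5 mL → factor 12.5/1 = 12.5
Step 4: 1 mL + 14 mL = 15 mL total → factor 15/1 = 15
Step 5: 16-fold → factor 16
Product of known-step factors = 15000
Overall factor = 10.0 mg/mL / (0.111 mg/L) = 90090
x = 90090 / 15000 = 6.01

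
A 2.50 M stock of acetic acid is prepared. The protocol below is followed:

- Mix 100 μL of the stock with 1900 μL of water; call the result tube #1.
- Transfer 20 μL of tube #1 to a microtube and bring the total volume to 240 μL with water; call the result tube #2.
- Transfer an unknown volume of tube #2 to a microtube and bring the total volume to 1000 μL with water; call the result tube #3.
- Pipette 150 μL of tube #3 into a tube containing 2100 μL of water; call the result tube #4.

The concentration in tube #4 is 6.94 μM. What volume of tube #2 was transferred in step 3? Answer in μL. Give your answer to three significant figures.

Step 1: 100 μL + 1900 μL = 2000 μL total → factor 2000/100 = 20
Step 2: 20 μL brought to 240 μL → factor 240/20 = 12
Step 3: v brought to 1000 μL → factor = 1000 μL/v
Step 4: 150 μL + 2100 μL = 2250 μL total → factor 2250/150 = 15
Product of known-step factors = 3600
Overall factor = 2.50 M / (6.94 μM) = 3.6023 × 10^5
Step-3 factor = 3.6023 × 10^5 / 3600 = 100.06
v = 1000 μL / 100.06 = 9.99 μL

9.99 μL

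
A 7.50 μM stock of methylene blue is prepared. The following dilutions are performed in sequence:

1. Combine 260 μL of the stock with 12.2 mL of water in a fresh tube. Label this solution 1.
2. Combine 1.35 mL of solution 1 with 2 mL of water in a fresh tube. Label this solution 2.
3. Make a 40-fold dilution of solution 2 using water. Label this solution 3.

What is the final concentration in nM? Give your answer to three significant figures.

Step 1: 260 μL + 12.2 mL = 12460 μL total → factor 12460/260 = 47.923
Step 2: 1.35 mL + 2 mL = 3.35 mL total → factor 3.35/1.35 = 2.4815
Step 3: 40-fold → factor 40
Overall dilution factor = 47.923 × 2.4815 × 40 = 4756.8
Final = 7.50 μM / 4756.8 = 0.001577 μM = 1.58 nM

1.58 nM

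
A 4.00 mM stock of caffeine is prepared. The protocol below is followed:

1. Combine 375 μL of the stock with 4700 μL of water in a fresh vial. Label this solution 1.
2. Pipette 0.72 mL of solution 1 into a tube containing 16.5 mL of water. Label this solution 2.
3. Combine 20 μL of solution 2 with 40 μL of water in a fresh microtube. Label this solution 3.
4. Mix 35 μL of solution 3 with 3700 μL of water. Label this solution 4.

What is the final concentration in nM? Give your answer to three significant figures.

38.6 nM

Step 1: 375 μL + 4700 μL = 5075 μL total → factor 5075/375 = 13.533
Step 2: 0.72 mL + 16.5 mL = 17.22 mL total → factor 17.22/0.72 = 23.917
Step 3: 20 μL + 40 μL = 60 μL total → factor 60/20 = 3
Step 4: 35 μL + 3700 μL = 3735 μL total → factor 3735/35 = 106.71
Overall dilution factor = 13.533 × 23.917 × 3 × 106.71 = 1.0362 × 10^5
Final = 4.00 mM / 1.0362 × 10^5 = 3.860 × 10^-5 mM = 38.6 nM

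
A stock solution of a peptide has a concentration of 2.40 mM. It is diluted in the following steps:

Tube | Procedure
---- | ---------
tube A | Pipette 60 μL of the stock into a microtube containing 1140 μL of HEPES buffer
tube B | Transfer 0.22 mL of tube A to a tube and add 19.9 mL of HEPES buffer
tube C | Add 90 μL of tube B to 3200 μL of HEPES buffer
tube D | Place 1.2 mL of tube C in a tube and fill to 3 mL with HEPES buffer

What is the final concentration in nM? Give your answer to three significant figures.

14.4 nM

Step 1: 60 μL + 1140 μL = 1200 μL total → factor 1200/60 = 20
Step 2: 0.22 mL + 19.9 mL = 20.12 mL total → factor 20.12/0.22 = 91.455
Step 3: 90 μL + 3200 μL = 3290 μL total → factor 3290/90 = 36.556
Step 4: 1.2 mL brought to 3 mL → factor 3/1.2 = 2.5
Overall dilution factor = 20 × 91.455 × 36.556 × 2.5 = 1.6716 × 10^5
Final = 2.40 mM / 1.6716 × 10^5 = 1.436 × 10^-5 mM = 14.4 nM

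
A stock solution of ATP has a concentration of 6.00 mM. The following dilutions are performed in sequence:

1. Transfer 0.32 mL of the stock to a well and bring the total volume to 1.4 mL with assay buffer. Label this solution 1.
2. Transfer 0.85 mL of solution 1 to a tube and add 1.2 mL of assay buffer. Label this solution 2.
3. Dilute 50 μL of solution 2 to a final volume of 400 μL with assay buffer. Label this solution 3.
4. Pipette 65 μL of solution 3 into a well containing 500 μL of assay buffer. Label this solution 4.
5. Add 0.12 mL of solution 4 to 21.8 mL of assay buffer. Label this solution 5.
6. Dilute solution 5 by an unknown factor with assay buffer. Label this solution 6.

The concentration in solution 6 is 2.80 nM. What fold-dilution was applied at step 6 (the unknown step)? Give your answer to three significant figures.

16.0-fold

Step 1: 0.32 mL brought to 1.4 mL → factor 1.4/0.32 = 4.375
Step 2: 0.85 mL + 1.2 mL = 2.05 mL total → factor 2.05/0.85 = 2.4118
Step 3: 50 μL brought to 400 μL → factor 400/50 = 8
Step 4: 65 μL + 500 μL = 565 μL total → factor 565/65 = 8.6923
Step 5: 0.12 mL + 21.8 mL = 21.92 mL total → factor 21.92/0.12 = 182.67
Step 6: unknown factor x
Product of known-step factors = 1.3403 × 10^5
Overall factor = 6.00 mM / (2.80 nM) = 2.1429 × 10^6
x = 2.1429 × 10^6 / 1.3403 × 10^5 = 16.0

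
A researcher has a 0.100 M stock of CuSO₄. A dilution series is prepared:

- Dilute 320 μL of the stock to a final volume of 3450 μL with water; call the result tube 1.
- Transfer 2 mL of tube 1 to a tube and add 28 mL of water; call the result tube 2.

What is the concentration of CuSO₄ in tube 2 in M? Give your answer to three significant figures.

0.000618 M

Step 1: 320 μL brought to 3450 μL → factor 3450/320 = 10.781
Step 2: 2 mL + 28 mL = 30 mL total → factor 30/2 = 15
Overall dilution factor = 10.781 × 15 = 161.72
Final = 0.100 M / 161.72 = 0.000618 M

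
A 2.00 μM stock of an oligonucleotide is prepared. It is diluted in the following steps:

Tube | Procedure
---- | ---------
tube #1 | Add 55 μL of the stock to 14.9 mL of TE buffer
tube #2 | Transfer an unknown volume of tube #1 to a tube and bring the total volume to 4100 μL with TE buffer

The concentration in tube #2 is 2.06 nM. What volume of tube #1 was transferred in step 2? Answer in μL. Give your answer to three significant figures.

Step 1: 55 μL + 14.9 mL = 14955 μL total → factor 14955/55 = 271.91
Step 2: v brought to 4100 μL → factor = 4100 μL/v
Product of known-step factors = 271.91
Overall factor = 2.00 μM / (2.06 nM) = 970.87
Step-2 factor = 970.87 / 271.91 = 3.5706
v = 4100 μL / 3.5706 = 1.15 × 10^3 μL

1.15 × 10^3 μL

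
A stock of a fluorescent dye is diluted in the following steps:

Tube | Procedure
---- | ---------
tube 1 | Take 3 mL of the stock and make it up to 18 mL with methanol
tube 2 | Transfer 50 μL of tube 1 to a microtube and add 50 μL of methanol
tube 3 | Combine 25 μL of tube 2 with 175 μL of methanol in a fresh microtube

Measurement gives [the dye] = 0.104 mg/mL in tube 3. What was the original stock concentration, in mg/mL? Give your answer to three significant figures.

9.98 mg/mL

Step 1: 3 mL brought to 18 mL → factor 18/3 = 6
Step 2: 50 μL + 50 μL = 100 μL total → factor 100/50 = 2
Step 3: 25 μL + 175 μL = 200 μL total → factor 200/25 = 8
Overall dilution factor = 6 × 2 × 8 = 96
Stock = 0.104 mg/mL × 96 = 9.98 mg/mL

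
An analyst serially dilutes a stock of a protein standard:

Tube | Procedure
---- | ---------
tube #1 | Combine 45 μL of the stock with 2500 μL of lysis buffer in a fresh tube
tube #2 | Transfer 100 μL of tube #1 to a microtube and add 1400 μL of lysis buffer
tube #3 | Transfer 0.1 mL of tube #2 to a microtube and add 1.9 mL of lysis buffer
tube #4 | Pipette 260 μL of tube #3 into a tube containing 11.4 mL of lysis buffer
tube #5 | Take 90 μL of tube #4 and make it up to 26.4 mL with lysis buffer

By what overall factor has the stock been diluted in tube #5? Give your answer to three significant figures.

Step 1: 45 μL + 2500 μL = 2545 μL total → factor 2545/45 = 56.556
Step 2: 100 μL + 1400 μL = 1500 μL total → factor 1500/100 = 15
Step 3: 0.1 mL + 1.9 mL = 2 mL total → factor 2/0.1 = 20
Step 4: 260 μL + 11.4 mL = 11660 μL total → factor 11660/260 = 44.846
Step 5: 90 μL brought to 26.4 mL → factor 26400/90 = 293.33
Overall dilution factor = 56.556 × 15 × 20 × 44.846 × 293.33 = 2.2319 × 10^8

2.23 × 10^8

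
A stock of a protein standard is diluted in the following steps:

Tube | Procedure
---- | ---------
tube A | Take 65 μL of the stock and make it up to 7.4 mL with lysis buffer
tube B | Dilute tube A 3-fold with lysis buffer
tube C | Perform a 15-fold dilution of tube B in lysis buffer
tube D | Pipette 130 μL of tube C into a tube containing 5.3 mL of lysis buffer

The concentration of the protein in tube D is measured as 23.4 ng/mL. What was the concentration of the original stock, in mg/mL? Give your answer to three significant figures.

5.01 mg/mL

Step 1: 65 μL brought to 7.4 mL → factor 7400/65 = 113.85
Step 2: 3-fold → factor 3
Step 3: 15-fold → factor 15
Step 4: 130 μL + 5.3 mL = 5430 μL total → factor 5430/130 = 41.769
Overall dilution factor = 113.85 × 3 × 15 × 41.769 = 2.1399 × 10^5
Stock = 23.4 ng/mL × 2.1399 × 10^5 = 5.007 × 10^6 ng/mL = 5.01 mg/mL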